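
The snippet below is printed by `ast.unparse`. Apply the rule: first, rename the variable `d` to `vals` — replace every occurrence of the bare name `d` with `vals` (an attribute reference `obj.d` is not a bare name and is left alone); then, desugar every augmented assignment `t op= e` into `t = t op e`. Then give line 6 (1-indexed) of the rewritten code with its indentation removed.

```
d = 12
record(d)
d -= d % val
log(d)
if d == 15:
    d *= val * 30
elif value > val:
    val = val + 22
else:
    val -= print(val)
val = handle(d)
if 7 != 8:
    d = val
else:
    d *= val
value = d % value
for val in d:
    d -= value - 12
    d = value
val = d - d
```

vals = vals * (val * 30)

Transformed code:
vals = 12
record(vals)
vals = vals - vals % val
log(vals)
if vals == 15:
    vals = vals * (val * 30)
elif value > val:
    val = val + 22
else:
    val = val - print(val)
val = handle(vals)
if 7 != 8:
    vals = val
else:
    vals = vals * val
value = vals % value
for val in vals:
    vals = vals - (value - 12)
    vals = value
val = vals - vals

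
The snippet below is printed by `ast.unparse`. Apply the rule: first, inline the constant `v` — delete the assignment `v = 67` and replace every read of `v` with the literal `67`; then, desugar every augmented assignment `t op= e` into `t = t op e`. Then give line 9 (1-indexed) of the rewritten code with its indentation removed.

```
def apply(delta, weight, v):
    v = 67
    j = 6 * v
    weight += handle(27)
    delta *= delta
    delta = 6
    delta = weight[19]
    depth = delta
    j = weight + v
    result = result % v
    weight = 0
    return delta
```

result = result % 67

Transformed code:
def apply(delta, weight, v):
    j = 6 * 67
    weight = weight + handle(27)
    delta = delta * delta
    delta = 6
    delta = weight[19]
    depth = delta
    j = weight + 67
    result = result % 67
    weight = 0
    return delta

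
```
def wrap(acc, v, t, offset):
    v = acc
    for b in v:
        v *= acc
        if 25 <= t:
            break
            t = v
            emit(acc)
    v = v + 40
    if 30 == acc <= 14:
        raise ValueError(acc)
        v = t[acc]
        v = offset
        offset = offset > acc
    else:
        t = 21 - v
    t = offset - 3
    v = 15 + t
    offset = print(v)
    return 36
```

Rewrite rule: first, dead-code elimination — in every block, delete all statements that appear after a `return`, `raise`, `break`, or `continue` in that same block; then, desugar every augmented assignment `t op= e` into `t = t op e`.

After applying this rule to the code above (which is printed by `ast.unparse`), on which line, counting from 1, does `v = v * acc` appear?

4

Transformed code:
def wrap(acc, v, t, offset):
    v = acc
    for b in v:
        v = v * acc
        if 25 <= t:
            break
    v = v + 40
    if 30 == acc <= 14:
        raise ValueError(acc)
    else:
        t = 21 - v
    t = offset - 3
    v = 15 + t
    offset = print(v)
    return 36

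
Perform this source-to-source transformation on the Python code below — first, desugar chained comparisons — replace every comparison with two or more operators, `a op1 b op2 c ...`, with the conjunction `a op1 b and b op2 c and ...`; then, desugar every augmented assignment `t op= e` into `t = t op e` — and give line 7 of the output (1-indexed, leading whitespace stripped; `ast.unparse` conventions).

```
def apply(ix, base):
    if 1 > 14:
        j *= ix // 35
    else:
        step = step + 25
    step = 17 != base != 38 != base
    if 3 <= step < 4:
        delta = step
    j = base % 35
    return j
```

if 3 <= step and step < 4:

Transformed code:
def apply(ix, base):
    if 1 > 14:
        j = j * (ix // 35)
    else:
        step = step + 25
    step = 17 != base and base != 38 and (38 != base)
    if 3 <= step and step < 4:
        delta = step
    j = base % 35
    return j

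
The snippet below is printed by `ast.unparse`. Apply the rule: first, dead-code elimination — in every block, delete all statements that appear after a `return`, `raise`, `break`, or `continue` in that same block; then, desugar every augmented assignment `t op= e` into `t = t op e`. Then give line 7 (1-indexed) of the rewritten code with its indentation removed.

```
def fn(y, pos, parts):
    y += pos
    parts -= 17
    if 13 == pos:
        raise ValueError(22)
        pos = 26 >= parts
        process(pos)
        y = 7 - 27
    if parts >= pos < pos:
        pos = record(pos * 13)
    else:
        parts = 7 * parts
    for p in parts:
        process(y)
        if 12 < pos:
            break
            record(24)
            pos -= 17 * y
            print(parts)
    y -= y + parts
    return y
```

Transformed code:
def fn(y, pos, parts):
    y = y + pos
    parts = parts - 17
    if 13 == pos:
        raise ValueError(22)
    if parts >= pos < pos:
        pos = record(pos * 13)
    else:
        parts = 7 * parts
    for p in parts:
        process(y)
        if 12 < pos:
            break
    y = y - (y + parts)
    return y

pos = record(pos * 13)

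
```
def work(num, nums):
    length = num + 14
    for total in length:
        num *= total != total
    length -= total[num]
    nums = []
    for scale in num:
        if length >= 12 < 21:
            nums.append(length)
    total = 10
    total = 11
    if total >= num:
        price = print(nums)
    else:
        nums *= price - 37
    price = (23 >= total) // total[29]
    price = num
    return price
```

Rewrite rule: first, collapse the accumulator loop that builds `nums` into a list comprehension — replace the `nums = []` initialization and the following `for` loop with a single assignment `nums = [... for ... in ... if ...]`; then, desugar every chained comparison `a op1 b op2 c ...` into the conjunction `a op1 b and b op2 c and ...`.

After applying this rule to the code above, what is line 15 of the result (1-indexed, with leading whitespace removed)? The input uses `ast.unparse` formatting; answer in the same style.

Transformed code:
def work(num, nums):
    length = num + 14
    for total in length:
        num *= total != total
    length -= total[num]
    nums = [length for scale in num if length >= 12 and 12 < 21]
    total = 10
    total = 11
    if total >= num:
        price = print(nums)
    else:
        nums *= price - 37
    price = (23 >= total) // total[29]
    price = num
    return price

return price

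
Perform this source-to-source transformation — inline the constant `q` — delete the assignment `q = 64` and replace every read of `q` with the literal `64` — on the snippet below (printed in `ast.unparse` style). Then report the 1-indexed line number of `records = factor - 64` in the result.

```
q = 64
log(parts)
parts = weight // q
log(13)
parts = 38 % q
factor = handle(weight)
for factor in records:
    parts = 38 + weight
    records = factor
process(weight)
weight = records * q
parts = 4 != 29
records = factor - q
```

Transformed code:
log(parts)
parts = weight // 64
log(13)
parts = 38 % 64
factor = handle(weight)
for factor in records:
    parts = 38 + weight
    records = factor
process(weight)
weight = records * 64
parts = 4 != 29
records = factor - 64

12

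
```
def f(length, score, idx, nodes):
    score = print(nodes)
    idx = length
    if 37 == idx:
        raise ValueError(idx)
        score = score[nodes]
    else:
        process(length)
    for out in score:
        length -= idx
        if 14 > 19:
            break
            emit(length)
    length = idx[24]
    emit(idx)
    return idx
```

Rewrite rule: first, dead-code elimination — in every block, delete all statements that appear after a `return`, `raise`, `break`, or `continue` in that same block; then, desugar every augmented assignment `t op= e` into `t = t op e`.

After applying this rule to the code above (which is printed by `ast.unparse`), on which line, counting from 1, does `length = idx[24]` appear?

12

Transformed code:
def f(length, score, idx, nodes):
    score = print(nodes)
    idx = length
    if 37 == idx:
        raise ValueError(idx)
    else:
        process(length)
    for out in score:
        length = length - idx
        if 14 > 19:
            break
    length = idx[24]
    emit(idx)
    return idx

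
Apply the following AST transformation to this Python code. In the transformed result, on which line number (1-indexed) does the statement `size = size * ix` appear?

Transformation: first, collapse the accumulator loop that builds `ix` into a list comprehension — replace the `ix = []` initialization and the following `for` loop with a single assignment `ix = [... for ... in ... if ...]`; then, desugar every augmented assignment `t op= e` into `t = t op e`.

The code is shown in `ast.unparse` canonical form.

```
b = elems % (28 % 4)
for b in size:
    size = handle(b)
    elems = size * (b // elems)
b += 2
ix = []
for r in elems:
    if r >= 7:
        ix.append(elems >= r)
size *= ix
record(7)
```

7

Transformed code:
b = elems % (28 % 4)
for b in size:
    size = handle(b)
    elems = size * (b // elems)
b = b + 2
ix = [elems >= r for r in elems if r >= 7]
size = size * ix
record(7)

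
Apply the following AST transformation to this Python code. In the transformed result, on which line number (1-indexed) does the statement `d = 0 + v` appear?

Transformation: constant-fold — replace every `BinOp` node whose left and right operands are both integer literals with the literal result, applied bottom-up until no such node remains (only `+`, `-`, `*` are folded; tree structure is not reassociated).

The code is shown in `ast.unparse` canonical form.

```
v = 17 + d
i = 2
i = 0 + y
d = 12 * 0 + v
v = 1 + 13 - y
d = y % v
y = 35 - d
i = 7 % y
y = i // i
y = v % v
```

Transformed code:
v = 17 + d
i = 2
i = 0 + y
d = 0 + v
v = 14 - y
d = y % v
y = 35 - d
i = 7 % y
y = i // i
y = v % v

4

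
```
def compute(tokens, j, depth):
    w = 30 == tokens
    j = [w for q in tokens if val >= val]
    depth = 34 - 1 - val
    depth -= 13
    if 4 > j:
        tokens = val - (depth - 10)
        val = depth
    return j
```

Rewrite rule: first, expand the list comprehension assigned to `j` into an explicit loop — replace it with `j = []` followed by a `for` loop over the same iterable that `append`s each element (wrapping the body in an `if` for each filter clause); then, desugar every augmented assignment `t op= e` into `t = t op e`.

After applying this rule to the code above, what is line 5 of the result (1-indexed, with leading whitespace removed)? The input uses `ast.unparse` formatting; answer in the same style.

Transformed code:
def compute(tokens, j, depth):
    w = 30 == tokens
    j = []
    for q in tokens:
        if val >= val:
            j.append(w)
    depth = 34 - 1 - val
    depth = depth - 13
    if 4 > j:
        tokens = val - (depth - 10)
        val = depth
    return j

if val >= val:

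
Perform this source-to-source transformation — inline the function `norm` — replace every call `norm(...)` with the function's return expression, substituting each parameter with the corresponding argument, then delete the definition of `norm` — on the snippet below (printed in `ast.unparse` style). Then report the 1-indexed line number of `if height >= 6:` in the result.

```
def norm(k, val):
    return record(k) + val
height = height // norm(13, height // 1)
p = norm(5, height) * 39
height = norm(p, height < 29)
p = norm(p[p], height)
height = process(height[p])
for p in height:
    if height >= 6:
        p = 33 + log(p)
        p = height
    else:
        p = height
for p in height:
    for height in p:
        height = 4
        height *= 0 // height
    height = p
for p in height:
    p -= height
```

Transformed code:
height = height // (record(13) + height // 1)
p = (record(5) + height) * 39
height = record(p) + (height < 29)
p = record(p[p]) + height
height = process(height[p])
for p in height:
    if height >= 6:
        p = 33 + log(p)
        p = height
    else:
        p = height
for p in height:
    for height in p:
        height = 4
        height *= 0 // height
    height = p
for p in height:
    p -= height

7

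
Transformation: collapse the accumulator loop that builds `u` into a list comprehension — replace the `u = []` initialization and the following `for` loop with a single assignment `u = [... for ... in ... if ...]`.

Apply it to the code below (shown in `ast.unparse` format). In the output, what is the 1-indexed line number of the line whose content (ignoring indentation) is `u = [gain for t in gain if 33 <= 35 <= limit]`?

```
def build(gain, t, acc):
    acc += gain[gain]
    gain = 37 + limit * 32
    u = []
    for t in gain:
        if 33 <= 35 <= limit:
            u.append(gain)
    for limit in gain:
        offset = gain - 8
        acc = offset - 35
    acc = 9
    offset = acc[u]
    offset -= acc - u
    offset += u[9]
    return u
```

4

Transformed code:
def build(gain, t, acc):
    acc += gain[gain]
    gain = 37 + limit * 32
    u = [gain for t in gain if 33 <= 35 <= limit]
    for limit in gain:
        offset = gain - 8
        acc = offset - 35
    acc = 9
    offset = acc[u]
    offset -= acc - u
    offset += u[9]
    return u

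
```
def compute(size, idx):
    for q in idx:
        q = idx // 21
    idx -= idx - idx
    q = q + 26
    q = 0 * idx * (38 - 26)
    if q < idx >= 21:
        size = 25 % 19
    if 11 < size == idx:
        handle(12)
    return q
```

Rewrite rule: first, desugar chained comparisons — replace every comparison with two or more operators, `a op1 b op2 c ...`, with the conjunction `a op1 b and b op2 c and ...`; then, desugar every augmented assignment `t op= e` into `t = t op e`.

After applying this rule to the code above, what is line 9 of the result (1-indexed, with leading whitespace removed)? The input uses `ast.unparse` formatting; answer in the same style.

if 11 < size and size == idx:

Transformed code:
def compute(size, idx):
    for q in idx:
        q = idx // 21
    idx = idx - (idx - idx)
    q = q + 26
    q = 0 * idx * (38 - 26)
    if q < idx and idx >= 21:
        size = 25 % 19
    if 11 < size and size == idx:
        handle(12)
    return q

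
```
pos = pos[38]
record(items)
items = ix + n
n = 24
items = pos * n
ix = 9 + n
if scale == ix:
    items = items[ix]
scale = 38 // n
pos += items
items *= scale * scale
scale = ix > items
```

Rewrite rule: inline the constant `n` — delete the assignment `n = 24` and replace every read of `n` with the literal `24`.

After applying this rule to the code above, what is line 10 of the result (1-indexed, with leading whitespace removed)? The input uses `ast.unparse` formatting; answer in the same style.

items *= scale * scale

Transformed code:
pos = pos[38]
record(items)
items = ix + 24
items = pos * 24
ix = 9 + 24
if scale == ix:
    items = items[ix]
scale = 38 // 24
pos += items
items *= scale * scale
scale = ix > items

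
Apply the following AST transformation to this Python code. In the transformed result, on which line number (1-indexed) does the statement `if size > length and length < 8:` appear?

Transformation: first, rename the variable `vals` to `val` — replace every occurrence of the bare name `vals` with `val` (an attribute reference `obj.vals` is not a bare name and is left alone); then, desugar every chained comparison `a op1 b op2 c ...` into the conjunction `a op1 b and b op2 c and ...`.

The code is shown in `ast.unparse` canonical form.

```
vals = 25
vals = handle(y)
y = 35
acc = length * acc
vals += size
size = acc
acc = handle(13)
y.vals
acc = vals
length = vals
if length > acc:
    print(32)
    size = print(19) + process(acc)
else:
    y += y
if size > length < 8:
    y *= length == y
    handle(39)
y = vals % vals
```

Transformed code:
val = 25
val = handle(y)
y = 35
acc = length * acc
val += size
size = acc
acc = handle(13)
y.vals
acc = val
length = val
if length > acc:
    print(32)
    size = print(19) + process(acc)
else:
    y += y
if size > length and length < 8:
    y *= length == y
    handle(39)
y = val % val

16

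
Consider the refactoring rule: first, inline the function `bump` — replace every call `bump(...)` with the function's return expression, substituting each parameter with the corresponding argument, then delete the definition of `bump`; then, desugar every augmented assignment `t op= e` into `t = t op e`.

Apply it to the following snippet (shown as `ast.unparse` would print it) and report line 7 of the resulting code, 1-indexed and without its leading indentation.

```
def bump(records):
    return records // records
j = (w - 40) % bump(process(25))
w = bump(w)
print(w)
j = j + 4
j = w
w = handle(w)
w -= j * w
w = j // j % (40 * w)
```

Transformed code:
j = (w - 40) % (process(25) // process(25))
w = w // w
print(w)
j = j + 4
j = w
w = handle(w)
w = w - j * w
w = j // j % (40 * w)

w = w - j * w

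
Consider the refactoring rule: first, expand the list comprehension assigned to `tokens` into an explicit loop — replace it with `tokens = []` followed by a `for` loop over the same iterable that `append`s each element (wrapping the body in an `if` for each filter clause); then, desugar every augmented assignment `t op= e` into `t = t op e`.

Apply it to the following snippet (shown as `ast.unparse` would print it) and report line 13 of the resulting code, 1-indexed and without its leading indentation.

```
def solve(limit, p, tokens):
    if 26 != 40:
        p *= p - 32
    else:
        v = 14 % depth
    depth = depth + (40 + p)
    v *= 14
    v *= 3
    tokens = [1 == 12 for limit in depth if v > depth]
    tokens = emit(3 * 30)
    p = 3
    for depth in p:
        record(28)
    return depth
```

tokens = emit(3 * 30)

Transformed code:
def solve(limit, p, tokens):
    if 26 != 40:
        p = p * (p - 32)
    else:
        v = 14 % depth
    depth = depth + (40 + p)
    v = v * 14
    v = v * 3
    tokens = []
    for limit in depth:
        if v > depth:
            tokens.append(1 == 12)
    tokens = emit(3 * 30)
    p = 3
    for depth in p:
        record(28)
    return depth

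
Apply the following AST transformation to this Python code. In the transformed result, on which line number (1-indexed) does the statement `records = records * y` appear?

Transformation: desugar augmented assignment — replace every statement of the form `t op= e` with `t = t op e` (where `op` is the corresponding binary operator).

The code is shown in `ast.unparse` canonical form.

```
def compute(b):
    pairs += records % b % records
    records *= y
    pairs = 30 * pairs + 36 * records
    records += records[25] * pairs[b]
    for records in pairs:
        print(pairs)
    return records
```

Transformed code:
def compute(b):
    pairs = pairs + records % b % records
    records = records * y
    pairs = 30 * pairs + 36 * records
    records = records + records[25] * pairs[b]
    for records in pairs:
        print(pairs)
    return records

3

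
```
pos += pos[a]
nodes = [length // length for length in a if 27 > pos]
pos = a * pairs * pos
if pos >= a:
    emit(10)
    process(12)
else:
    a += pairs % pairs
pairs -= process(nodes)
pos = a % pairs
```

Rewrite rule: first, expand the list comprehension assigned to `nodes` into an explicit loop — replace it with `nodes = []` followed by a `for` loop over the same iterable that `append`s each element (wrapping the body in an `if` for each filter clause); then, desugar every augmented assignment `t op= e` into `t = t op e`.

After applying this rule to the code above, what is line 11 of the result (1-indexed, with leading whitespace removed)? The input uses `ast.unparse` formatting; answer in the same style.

a = a + pairs % pairs

Transformed code:
pos = pos + pos[a]
nodes = []
for length in a:
    if 27 > pos:
        nodes.append(length // length)
pos = a * pairs * pos
if pos >= a:
    emit(10)
    process(12)
else:
    a = a + pairs % pairs
pairs = pairs - process(nodes)
pos = a % pairs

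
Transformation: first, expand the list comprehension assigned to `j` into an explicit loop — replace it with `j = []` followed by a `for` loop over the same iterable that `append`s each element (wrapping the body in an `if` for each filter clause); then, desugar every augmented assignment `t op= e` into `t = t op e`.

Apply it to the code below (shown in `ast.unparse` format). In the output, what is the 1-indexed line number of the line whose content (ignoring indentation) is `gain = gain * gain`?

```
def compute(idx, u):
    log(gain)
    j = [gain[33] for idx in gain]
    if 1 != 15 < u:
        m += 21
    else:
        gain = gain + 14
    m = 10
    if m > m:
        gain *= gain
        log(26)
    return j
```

Transformed code:
def compute(idx, u):
    log(gain)
    j = []
    for idx in gain:
        j.append(gain[33])
    if 1 != 15 < u:
        m = m + 21
    else:
        gain = gain + 14
    m = 10
    if m > m:
        gain = gain * gain
        log(26)
    return j

12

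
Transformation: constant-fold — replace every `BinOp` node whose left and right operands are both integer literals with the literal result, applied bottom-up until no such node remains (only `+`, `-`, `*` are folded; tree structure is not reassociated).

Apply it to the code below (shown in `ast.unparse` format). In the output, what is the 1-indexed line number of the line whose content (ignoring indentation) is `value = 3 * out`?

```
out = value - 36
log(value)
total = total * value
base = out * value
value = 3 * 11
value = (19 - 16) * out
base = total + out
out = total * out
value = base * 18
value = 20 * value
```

Transformed code:
out = value - 36
log(value)
total = total * value
base = out * value
value = 33
value = 3 * out
base = total + out
out = total * out
value = base * 18
value = 20 * value

6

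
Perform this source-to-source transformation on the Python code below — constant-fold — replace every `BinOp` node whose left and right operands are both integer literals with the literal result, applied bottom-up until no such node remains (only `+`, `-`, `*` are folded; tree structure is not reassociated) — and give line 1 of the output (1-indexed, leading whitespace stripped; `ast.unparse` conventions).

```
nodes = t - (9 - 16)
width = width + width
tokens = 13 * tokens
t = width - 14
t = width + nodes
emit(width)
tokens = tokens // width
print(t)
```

nodes = t - -7

Transformed code:
nodes = t - -7
width = width + width
tokens = 13 * tokens
t = width - 14
t = width + nodes
emit(width)
tokens = tokens // width
print(t)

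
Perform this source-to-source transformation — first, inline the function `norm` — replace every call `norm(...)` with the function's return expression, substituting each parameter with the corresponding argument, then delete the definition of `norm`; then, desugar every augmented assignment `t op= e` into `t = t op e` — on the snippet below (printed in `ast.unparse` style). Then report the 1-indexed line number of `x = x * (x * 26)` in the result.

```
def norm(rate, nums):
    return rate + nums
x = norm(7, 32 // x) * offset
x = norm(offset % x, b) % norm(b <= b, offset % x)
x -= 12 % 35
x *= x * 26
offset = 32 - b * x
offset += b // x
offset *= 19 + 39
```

Transformed code:
x = (7 + 32 // x) * offset
x = (offset % x + b) % ((b <= b) + offset % x)
x = x - 12 % 35
x = x * (x * 26)
offset = 32 - b * x
offset = offset + b // x
offset = offset * (19 + 39)

4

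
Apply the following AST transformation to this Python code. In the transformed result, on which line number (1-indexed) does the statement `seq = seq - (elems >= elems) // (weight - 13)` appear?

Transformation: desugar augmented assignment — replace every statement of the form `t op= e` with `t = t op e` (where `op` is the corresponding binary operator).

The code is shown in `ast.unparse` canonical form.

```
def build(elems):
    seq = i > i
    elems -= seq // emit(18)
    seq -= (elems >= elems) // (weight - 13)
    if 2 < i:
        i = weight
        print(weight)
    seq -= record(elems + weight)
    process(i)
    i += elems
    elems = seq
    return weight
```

4

Transformed code:
def build(elems):
    seq = i > i
    elems = elems - seq // emit(18)
    seq = seq - (elems >= elems) // (weight - 13)
    if 2 < i:
        i = weight
        print(weight)
    seq = seq - record(elems + weight)
    process(i)
    i = i + elems
    elems = seq
    return weight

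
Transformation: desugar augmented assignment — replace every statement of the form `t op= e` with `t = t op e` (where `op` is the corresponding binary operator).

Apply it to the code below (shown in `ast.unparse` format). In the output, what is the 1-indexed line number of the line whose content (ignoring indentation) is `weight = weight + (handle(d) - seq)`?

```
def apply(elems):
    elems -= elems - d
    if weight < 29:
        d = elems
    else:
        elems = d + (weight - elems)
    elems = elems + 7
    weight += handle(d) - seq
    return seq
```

Transformed code:
def apply(elems):
    elems = elems - (elems - d)
    if weight < 29:
        d = elems
    else:
        elems = d + (weight - elems)
    elems = elems + 7
    weight = weight + (handle(d) - seq)
    return seq

8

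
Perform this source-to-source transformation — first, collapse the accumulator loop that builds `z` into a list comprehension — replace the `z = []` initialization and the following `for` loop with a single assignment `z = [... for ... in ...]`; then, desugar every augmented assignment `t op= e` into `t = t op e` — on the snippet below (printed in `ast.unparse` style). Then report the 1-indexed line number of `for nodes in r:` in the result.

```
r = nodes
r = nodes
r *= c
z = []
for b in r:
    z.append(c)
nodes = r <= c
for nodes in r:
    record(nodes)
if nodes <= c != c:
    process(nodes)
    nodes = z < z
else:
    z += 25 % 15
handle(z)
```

6

Transformed code:
r = nodes
r = nodes
r = r * c
z = [c for b in r]
nodes = r <= c
for nodes in r:
    record(nodes)
if nodes <= c != c:
    process(nodes)
    nodes = z < z
else:
    z = z + 25 % 15
handle(z)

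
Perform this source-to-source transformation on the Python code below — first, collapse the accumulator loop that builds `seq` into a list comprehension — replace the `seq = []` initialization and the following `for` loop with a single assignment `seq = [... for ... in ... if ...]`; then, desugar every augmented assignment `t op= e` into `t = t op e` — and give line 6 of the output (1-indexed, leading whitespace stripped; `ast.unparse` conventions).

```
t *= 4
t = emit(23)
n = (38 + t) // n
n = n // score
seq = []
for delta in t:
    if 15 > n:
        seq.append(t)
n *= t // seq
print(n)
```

Transformed code:
t = t * 4
t = emit(23)
n = (38 + t) // n
n = n // score
seq = [t for delta in t if 15 > n]
n = n * (t // seq)
print(n)

n = n * (t // seq)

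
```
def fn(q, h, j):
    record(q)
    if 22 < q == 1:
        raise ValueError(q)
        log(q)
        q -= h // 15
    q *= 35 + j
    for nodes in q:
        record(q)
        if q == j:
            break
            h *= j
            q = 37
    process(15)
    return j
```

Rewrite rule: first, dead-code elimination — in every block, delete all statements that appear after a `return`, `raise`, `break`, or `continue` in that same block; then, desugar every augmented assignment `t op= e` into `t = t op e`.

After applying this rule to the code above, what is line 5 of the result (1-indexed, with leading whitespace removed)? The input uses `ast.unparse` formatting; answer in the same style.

Transformed code:
def fn(q, h, j):
    record(q)
    if 22 < q == 1:
        raise ValueError(q)
    q = q * (35 + j)
    for nodes in q:
        record(q)
        if q == j:
            break
    process(15)
    return j

q = q * (35 + j)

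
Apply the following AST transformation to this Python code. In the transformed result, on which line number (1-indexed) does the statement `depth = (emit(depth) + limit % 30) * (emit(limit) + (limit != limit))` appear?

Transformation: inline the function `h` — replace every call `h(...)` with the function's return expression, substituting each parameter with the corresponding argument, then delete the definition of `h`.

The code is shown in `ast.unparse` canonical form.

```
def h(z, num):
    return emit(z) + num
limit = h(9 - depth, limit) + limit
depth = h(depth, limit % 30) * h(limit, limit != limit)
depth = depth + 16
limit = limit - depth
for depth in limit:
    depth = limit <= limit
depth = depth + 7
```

2

Transformed code:
limit = emit(9 - depth) + limit + limit
depth = (emit(depth) + limit % 30) * (emit(limit) + (limit != limit))
depth = depth + 16
limit = limit - depth
for depth in limit:
    depth = limit <= limit
depth = depth + 7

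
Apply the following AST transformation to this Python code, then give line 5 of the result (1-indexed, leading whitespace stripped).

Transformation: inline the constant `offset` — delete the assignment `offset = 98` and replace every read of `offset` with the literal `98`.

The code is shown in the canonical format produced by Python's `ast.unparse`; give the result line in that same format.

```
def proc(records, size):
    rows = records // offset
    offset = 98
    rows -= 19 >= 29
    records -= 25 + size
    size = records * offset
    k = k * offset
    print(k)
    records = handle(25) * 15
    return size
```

size = records * 98

Transformed code:
def proc(records, size):
    rows = records // 98
    rows -= 19 >= 29
    records -= 25 + size
    size = records * 98
    k = k * 98
    print(k)
    records = handle(25) * 15
    return size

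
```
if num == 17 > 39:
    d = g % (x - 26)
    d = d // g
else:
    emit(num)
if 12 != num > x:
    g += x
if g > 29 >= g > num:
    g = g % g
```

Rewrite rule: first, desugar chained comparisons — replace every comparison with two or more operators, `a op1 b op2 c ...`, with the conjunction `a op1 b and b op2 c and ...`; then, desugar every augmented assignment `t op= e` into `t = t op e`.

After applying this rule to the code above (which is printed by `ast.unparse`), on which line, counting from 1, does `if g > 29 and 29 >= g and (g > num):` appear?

8

Transformed code:
if num == 17 and 17 > 39:
    d = g % (x - 26)
    d = d // g
else:
    emit(num)
if 12 != num and num > x:
    g = g + x
if g > 29 and 29 >= g and (g > num):
    g = g % g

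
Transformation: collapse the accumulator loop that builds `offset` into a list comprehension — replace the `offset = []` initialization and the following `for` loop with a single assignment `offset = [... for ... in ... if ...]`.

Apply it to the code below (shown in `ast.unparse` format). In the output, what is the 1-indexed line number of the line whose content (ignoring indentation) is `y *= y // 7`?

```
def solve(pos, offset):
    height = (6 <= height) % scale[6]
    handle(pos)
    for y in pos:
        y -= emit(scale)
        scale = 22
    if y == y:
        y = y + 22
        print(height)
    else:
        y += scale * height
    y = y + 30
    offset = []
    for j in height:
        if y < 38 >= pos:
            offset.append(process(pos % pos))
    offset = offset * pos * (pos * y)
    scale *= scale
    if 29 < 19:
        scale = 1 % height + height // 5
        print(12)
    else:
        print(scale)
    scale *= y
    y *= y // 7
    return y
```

22

Transformed code:
def solve(pos, offset):
    height = (6 <= height) % scale[6]
    handle(pos)
    for y in pos:
        y -= emit(scale)
        scale = 22
    if y == y:
        y = y + 22
        print(height)
    else:
        y += scale * height
    y = y + 30
    offset = [process(pos % pos) for j in height if y < 38 >= pos]
    offset = offset * pos * (pos * y)
    scale *= scale
    if 29 < 19:
        scale = 1 % height + height // 5
        print(12)
    else:
        print(scale)
    scale *= y
    y *= y // 7
    return y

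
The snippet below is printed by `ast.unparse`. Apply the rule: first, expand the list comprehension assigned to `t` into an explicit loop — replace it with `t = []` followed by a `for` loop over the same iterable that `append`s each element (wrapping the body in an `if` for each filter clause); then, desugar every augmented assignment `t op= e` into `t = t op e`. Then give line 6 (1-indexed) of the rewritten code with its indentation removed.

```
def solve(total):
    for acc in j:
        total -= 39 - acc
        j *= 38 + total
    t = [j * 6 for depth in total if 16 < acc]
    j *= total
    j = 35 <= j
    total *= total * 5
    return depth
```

Transformed code:
def solve(total):
    for acc in j:
        total = total - (39 - acc)
        j = j * (38 + total)
    t = []
    for depth in total:
        if 16 < acc:
            t.append(j * 6)
    j = j * total
    j = 35 <= j
    total = total * (total * 5)
    return depth

for depth in total:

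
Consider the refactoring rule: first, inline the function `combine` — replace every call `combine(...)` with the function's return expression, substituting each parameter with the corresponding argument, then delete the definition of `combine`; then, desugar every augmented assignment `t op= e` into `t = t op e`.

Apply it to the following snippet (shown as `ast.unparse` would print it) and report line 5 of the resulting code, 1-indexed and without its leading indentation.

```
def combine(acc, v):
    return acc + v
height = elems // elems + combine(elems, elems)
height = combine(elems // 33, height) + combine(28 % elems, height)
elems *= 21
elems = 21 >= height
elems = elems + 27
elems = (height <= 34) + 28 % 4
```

Transformed code:
height = elems // elems + (elems + elems)
height = elems // 33 + height + (28 % elems + height)
elems = elems * 21
elems = 21 >= height
elems = elems + 27
elems = (height <= 34) + 28 % 4

elems = elems + 27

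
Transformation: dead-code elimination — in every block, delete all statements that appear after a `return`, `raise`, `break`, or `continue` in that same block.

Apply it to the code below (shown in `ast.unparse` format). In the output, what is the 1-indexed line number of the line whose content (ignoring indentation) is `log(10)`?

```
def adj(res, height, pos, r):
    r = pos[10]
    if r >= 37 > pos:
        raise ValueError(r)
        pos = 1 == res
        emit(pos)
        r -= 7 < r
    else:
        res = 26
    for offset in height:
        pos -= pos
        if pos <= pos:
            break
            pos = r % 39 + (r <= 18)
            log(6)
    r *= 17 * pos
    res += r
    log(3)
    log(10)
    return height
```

14

Transformed code:
def adj(res, height, pos, r):
    r = pos[10]
    if r >= 37 > pos:
        raise ValueError(r)
    else:
        res = 26
    for offset in height:
        pos -= pos
        if pos <= pos:
            break
    r *= 17 * pos
    res += r
    log(3)
    log(10)
    return height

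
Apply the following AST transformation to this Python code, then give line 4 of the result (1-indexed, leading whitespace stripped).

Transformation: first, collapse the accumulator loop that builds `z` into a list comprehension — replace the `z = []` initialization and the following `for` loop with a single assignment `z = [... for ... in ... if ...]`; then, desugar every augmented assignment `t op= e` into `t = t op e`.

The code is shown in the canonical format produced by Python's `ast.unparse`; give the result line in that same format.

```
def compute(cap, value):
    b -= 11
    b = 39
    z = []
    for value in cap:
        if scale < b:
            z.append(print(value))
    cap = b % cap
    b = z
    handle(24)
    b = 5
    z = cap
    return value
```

Transformed code:
def compute(cap, value):
    b = b - 11
    b = 39
    z = [print(value) for value in cap if scale < b]
    cap = b % cap
    b = z
    handle(24)
    b = 5
    z = cap
    return value

z = [print(value) for value in cap if scale < b]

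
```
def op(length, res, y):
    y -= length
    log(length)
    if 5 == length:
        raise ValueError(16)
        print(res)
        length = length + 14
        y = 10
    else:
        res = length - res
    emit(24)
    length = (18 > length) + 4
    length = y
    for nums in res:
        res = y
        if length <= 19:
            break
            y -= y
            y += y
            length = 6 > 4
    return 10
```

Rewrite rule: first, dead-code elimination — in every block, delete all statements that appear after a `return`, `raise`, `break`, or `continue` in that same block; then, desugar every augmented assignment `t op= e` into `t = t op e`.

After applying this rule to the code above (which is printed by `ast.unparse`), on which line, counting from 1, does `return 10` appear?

15

Transformed code:
def op(length, res, y):
    y = y - length
    log(length)
    if 5 == length:
        raise ValueError(16)
    else:
        res = length - res
    emit(24)
    length = (18 > length) + 4
    length = y
    for nums in res:
        res = y
        if length <= 19:
            break
    return 10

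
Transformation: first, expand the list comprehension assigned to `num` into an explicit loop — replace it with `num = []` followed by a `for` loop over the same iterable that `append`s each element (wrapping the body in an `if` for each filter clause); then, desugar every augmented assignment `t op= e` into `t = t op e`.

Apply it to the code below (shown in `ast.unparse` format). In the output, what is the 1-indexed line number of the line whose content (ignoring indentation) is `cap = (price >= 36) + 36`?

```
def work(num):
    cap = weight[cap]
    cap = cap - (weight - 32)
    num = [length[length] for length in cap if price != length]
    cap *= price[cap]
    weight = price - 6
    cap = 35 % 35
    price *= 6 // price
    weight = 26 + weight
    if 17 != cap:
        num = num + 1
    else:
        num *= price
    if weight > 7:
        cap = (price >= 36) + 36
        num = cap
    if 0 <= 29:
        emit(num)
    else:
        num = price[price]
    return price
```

Transformed code:
def work(num):
    cap = weight[cap]
    cap = cap - (weight - 32)
    num = []
    for length in cap:
        if price != length:
            num.append(length[length])
    cap = cap * price[cap]
    weight = price - 6
    cap = 35 % 35
    price = price * (6 // price)
    weight = 26 + weight
    if 17 != cap:
        num = num + 1
    else:
        num = num * price
    if weight > 7:
        cap = (price >= 36) + 36
        num = cap
    if 0 <= 29:
        emit(num)
    else:
        num = price[price]
    return price

18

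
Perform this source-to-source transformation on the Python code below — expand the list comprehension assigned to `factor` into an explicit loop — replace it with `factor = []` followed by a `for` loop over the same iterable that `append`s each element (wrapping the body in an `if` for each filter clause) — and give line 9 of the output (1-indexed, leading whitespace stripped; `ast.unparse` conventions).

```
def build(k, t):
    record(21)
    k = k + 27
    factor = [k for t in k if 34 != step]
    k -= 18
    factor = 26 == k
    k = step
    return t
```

Transformed code:
def build(k, t):
    record(21)
    k = k + 27
    factor = []
    for t in k:
        if 34 != step:
            factor.append(k)
    k -= 18
    factor = 26 == k
    k = step
    return t

factor = 26 == k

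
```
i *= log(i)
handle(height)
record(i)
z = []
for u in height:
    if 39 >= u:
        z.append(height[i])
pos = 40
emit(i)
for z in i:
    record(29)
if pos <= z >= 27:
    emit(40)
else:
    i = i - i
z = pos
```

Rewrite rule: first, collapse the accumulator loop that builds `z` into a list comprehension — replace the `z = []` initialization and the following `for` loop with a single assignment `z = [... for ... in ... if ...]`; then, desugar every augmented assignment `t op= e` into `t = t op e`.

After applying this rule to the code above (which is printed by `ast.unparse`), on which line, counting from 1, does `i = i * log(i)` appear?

1

Transformed code:
i = i * log(i)
handle(height)
record(i)
z = [height[i] for u in height if 39 >= u]
pos = 40
emit(i)
for z in i:
    record(29)
if pos <= z >= 27:
    emit(40)
else:
    i = i - i
z = pos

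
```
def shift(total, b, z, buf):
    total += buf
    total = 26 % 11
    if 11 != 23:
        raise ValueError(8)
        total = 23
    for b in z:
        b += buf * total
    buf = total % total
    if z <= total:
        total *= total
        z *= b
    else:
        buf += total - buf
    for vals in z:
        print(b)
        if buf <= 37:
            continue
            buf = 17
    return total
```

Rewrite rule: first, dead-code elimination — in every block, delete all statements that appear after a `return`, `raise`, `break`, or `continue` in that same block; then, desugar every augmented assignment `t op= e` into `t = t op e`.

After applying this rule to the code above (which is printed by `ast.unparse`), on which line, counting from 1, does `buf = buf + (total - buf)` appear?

Transformed code:
def shift(total, b, z, buf):
    total = total + buf
    total = 26 % 11
    if 11 != 23:
        raise ValueError(8)
    for b in z:
        b = b + buf * total
    buf = total % total
    if z <= total:
        total = total * total
        z = z * b
    else:
        buf = buf + (total - buf)
    for vals in z:
        print(b)
        if buf <= 37:
            continue
    return total

13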